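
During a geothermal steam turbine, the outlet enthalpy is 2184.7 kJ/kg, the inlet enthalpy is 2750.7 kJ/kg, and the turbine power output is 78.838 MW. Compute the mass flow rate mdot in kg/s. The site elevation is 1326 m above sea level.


mdot = P * 1000 / (h_in - h_out)
mdot = 78.838 * 1000 / (2750.7 - 2184.7)
mdot = 139.29 kg/s


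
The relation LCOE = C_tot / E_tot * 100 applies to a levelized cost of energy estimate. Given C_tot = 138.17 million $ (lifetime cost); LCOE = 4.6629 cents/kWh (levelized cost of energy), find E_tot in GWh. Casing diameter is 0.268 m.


E_tot = C_tot / LCOE * 100
E_tot = 138.17 / 4.6629 * 100
E_tot = 2963.2 GWh


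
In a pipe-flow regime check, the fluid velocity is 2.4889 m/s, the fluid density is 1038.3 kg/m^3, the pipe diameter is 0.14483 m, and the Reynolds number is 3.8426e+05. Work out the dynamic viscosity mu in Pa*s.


mu = rho * vel * D / Re
mu = 1038.3 * 2.4889 * 0.14483 / 3.8426e+05
mu = 0.00097401 Pa*s


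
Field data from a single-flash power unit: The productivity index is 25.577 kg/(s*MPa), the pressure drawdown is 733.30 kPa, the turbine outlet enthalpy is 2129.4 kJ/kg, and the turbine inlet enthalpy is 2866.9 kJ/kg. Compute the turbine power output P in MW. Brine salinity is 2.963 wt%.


Step 1: mdot = PI * dP / 1000 = 25.577 * 733.3 / 1000 = 18.75561 kg/s
Step 2: P = mdot*(h_in - h_out)/1000 = 18.75561*(2866.9 - 2129.4)/1000 = 13.832 MW
P = 13.832 MW


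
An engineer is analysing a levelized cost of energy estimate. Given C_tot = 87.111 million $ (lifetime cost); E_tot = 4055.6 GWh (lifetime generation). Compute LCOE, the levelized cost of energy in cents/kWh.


LCOE = C_tot / E_tot * 100
LCOE = 87.111 / 4055.6 * 100
LCOE = 2.1479 cents/kWh


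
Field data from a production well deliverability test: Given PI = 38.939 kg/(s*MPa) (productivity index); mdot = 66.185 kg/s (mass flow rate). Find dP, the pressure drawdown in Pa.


dP = mdot * 1000 / PI
dP = 66.185 * 1000 / 38.939
dP = 1699.710 kPa
Convert: 1699.710 kPa * 1000.0 = 1.6997e+06 Pa
dP = 1.6997e+06 Pa


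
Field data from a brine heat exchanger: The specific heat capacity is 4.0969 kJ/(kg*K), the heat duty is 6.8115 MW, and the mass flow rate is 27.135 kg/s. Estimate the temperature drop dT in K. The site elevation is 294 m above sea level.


dT = Q * 1000 / (mdot * cp)
dT = 6.8115 * 1000 / (27.135 * 4.0969)
dT = 61.271 K


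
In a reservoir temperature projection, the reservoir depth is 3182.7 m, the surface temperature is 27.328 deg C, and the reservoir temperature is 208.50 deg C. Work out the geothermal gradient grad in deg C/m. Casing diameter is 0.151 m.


grad = (T_res - T_surf) / d * 1000
grad = (208.50 - 27.328) / 3182.7 * 1000
grad = 56.92400 deg C/km
Convert: 56.92400 deg C/km * 0.001 = 0.056924 deg C/m
grad = 0.056924 deg C/m


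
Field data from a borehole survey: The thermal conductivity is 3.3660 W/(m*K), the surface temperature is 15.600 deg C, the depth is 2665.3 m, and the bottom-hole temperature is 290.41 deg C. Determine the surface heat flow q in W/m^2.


Step 1: grad = (T_d - T_surf)/d * 1000 = (290.41 - 15.6)/2665.3 * 1000 = 103.1066 deg C/km
Step 2: q = k * grad / 1000 = 3.366 * 103.1066 / 1000 = 0.34706 W/m^2
q = 0.34706 W/m^2


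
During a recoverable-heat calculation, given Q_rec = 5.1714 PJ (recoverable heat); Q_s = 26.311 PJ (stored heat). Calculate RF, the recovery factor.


RF = Q_rec / Q_s
RF = 5.1714 / 26.311
RF = 0.19655


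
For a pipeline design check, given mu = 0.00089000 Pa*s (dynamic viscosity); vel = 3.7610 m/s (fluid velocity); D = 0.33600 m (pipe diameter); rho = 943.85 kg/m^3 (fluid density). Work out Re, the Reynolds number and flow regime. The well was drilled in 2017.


Step 1: Re = rho*vel*D/mu = 943.85*3.761*0.336/0.00089 = 1.3402e+06
Step 2: Re = 1.3402e+06 > 4000, so flow is turbulent.
Re = 1.3402e+06 (turbulent)


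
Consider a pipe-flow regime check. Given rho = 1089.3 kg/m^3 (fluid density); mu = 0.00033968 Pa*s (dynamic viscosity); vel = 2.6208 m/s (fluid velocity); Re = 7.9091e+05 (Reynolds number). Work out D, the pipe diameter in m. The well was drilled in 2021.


D = Re * mu / (rho * vel)
D = 7.9091e+05 * 0.00033968 / (1089.3 * 2.6208)
D = 0.094106 m


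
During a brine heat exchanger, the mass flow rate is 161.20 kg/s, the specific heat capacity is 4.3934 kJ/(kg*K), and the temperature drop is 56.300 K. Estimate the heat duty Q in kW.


Q = mdot * cp * dT / 1000
Q = 161.20 * 4.3934 * 56.300 / 1000
Q = 39.87257 MW
Convert: 39.87257 MW * 1000.0 = 39873 kW
Q = 39873 kW


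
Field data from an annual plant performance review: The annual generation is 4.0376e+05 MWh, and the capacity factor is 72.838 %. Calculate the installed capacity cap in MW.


cap = E_a / (CF/100 * 8760)
cap = 4.0376e+05 / (72.838/100 * 8760)
cap = 63.279 MW


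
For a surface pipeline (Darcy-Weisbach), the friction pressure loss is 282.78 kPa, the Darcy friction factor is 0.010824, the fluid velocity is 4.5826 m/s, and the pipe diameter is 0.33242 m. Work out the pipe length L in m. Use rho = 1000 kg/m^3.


L = dP*1000*D / (f*rho*vel^2/2)
L = 282.78*1000*0.33242 / (0.010824*1000*4.5826^2/2)
L = 827.09 m


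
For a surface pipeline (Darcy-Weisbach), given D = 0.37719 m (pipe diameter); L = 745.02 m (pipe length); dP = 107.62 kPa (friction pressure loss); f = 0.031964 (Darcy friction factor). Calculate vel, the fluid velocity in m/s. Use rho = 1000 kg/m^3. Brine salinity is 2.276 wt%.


vel = sqrt(dP*1000*2*D / (f*L*rho))
vel = sqrt(107.62*1000*2*0.37719 / (0.031964*745.02*1000))
vel = 1.8464 m/s


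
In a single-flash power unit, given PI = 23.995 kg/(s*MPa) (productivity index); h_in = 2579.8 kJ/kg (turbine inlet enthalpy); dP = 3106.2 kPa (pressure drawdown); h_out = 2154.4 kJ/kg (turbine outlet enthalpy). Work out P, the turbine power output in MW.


Step 1: mdot = PI * dP / 1000 = 23.995 * 3106.2 / 1000 = 74.53327 kg/s
Step 2: P = mdot*(h_in - h_out)/1000 = 74.53327*(2579.8 - 2154.4)/1000 = 31.706 MW
P = 31.706 MW


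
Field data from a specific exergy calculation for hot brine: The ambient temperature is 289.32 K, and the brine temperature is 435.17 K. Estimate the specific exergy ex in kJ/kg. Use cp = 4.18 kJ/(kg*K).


ex = cp * ((T_b - T_0) - T_0 * ln(T_b/T_0))
ex = 4.18 * ((435.17 - 289.32) - 289.32 * ln(435.17/289.32))
ex = 115.99 kJ/kg


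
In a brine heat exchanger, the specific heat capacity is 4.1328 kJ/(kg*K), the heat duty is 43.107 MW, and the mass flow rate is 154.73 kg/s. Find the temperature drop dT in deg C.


dT = Q * 1000 / (mdot * cp)
dT = 43.107 * 1000 / (154.73 * 4.1328)
dT = 67.41071 K
Convert (temperature difference, 1 K = 1 deg C): 67.41071 K = 67.41071 deg C
dT = 67.411 deg C


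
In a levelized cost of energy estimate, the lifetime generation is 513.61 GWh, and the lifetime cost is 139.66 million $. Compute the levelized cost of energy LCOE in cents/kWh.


LCOE = C_tot / E_tot * 100
LCOE = 139.66 / 513.61 * 100
LCOE = 27.192 cents/kWh


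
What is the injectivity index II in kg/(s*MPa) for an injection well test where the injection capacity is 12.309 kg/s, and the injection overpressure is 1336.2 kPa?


II = mdot * 1000 / dP
II = 12.309 * 1000 / 1336.2
II = 9.2119 kg/(s*MPa)


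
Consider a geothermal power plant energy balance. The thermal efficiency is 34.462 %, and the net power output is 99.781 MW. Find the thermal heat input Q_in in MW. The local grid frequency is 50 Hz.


Q_in = W_net / (eta / 100)
Q_in = 99.781 / (34.462 / 100)
Q_in = 289.54 MW


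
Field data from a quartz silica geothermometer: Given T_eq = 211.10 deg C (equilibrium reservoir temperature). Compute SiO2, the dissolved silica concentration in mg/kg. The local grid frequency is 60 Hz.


SiO2 = 10^(5.19 - 1309/(T_eq + 273.15))
SiO2 = 10^(5.19 - 1309/(211.10 + 273.15))
SiO2 = 306.80 mg/kg


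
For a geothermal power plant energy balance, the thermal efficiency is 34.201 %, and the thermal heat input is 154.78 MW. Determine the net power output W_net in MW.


W_net = eta / 100 * Q_in
W_net = 34.201 / 100 * 154.78
W_net = 52.936 MW


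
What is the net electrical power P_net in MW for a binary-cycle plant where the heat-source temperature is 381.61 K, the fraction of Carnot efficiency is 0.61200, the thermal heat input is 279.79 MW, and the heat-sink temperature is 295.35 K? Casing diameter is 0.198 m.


Step 1: eta = (1 - Tc/Th)*f = (1 - 295.35/381.61)*0.612 = 0.1383379
Step 2: P_net = eta * Q_in = 0.1383379 * 279.79 = 38.706 MW
P_net = 38.706 MW


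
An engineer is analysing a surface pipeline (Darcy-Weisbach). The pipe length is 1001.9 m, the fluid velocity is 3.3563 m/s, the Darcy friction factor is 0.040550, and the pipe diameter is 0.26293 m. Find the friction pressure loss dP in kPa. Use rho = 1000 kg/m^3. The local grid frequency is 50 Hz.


dP = f * (L/D) * (rho*vel^2/2) / 1000
dP = 0.040550 * (1001.9/0.26293) * (1000*3.3563^2/2) / 1000
dP = 870.30 kPa


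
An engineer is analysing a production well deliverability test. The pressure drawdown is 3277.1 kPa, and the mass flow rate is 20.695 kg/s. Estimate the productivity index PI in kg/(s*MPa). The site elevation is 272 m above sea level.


PI = mdot * 1000 / dP
PI = 20.695 * 1000 / 3277.1
PI = 6.3150 kg/(s*MPa)


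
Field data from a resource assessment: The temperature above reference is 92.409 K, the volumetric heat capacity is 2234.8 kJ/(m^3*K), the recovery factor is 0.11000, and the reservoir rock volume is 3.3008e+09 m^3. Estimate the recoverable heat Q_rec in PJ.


Step 1: Q_s = Vr*rhoc*dT/1e12 = 3.3008e+09*2234.8*92.409/1e12 = 681.6668 PJ
Step 2: Q_rec = Q_s * RF = 681.6668 * 0.11 = 74.983 PJ
Q_rec = 74.983 PJ


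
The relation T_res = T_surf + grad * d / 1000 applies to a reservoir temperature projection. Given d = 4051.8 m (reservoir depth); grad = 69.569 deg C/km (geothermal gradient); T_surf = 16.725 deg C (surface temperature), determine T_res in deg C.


T_res = T_surf + grad * d / 1000
T_res = 16.725 + 69.569 * 4051.8 / 1000
T_res = 298.60 deg C


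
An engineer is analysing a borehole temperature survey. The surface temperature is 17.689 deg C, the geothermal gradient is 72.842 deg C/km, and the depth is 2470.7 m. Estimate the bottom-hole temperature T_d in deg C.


T_d = T_surf + grad * d / 1000
T_d = 17.689 + 72.842 * 2470.7 / 1000
T_d = 197.66 deg C


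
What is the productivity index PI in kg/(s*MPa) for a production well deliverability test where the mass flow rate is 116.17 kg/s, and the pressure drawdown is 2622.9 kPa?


PI = mdot * 1000 / dP
PI = 116.17 * 1000 / 2622.9
PI = 44.291 kg/(s*MPa)


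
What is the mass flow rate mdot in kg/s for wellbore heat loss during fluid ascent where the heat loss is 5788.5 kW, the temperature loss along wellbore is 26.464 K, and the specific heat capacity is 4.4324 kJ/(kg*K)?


mdot = Q_loss / (cp * dT)
mdot = 5788.5 / (4.4324 * 26.464)
mdot = 49.348 kg/s


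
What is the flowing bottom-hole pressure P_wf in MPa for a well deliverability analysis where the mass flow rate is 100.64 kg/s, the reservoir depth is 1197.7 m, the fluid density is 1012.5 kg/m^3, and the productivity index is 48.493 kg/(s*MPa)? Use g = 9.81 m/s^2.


Step 1: P_i = rho*g*h/1e6 = 1012.5*9.81*1197.7/1e6 = 11.89630 MPa
Step 2: P_wf = P_i - mdot/PI = 11.89630 - 100.64/48.493 = 9.8209 MPa
P_wf = 9.8209 MPa


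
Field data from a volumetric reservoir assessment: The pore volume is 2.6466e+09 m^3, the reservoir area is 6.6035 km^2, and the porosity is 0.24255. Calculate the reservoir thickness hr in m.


hr = Vp / (A * 1e6 * phi)
hr = 2.6466e+09 / (6.6035 * 1e6 * 0.24255)
hr = 1652.4 m


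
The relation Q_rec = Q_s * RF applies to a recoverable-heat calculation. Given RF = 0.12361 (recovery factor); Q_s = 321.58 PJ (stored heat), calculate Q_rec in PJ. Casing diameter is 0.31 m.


Q_rec = Q_s * RF
Q_rec = 321.58 * 0.12361
Q_rec = 39.751 PJ


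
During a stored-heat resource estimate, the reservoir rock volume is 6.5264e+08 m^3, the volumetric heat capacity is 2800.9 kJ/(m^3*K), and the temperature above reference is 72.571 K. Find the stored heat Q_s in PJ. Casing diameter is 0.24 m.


Q_s = Vr * rhoc * dT / 1e12
Q_s = 6.5264e+08 * 2800.9 * 72.571 / 1e12
Q_s = 132.66 PJ


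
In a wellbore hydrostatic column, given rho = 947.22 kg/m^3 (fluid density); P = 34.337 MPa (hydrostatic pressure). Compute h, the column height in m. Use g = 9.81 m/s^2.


h = P * 1e6 / (g * rho)
h = 34.337 * 1e6 / (9.81 * 947.22)
h = 3695.2 m


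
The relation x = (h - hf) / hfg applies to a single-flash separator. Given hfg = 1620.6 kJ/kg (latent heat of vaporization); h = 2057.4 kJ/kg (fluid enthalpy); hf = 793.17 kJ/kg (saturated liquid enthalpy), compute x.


x = (h - hf) / hfg
x = (2057.4 - 793.17) / 1620.6
x = 0.78010


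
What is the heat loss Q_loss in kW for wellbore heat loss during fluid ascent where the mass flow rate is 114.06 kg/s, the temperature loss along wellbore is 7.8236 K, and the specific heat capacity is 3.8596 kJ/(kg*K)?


Q_loss = mdot * cp * dT
Q_loss = 114.06 * 3.8596 * 7.8236
Q_loss = 3444.2 kW


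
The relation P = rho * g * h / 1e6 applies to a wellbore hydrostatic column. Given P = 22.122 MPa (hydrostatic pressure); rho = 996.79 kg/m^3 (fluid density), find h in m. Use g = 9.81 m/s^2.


h = P * 1e6 / (g * rho)
h = 22.122 * 1e6 / (9.81 * 996.79)
h = 2262.3 m


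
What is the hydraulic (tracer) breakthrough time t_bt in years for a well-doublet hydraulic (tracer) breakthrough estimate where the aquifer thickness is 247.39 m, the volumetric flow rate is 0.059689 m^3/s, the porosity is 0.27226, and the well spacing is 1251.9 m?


t_bt = pi * hr * phi * L^2 / (3 * Qv) / (365.25*86400)
t_bt = pi * 247.39 * 0.27226 * 1251.9^2 / (3 * 0.059689) / (365.25*86400)
t_bt = 58.686 years


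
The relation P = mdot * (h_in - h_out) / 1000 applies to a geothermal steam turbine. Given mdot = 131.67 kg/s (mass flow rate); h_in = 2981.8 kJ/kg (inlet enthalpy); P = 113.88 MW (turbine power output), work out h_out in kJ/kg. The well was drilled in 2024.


h_out = h_in - P * 1000 / mdot
h_out = 2981.8 - 113.88 * 1000 / 131.67
h_out = 2116.9 kJ/kg


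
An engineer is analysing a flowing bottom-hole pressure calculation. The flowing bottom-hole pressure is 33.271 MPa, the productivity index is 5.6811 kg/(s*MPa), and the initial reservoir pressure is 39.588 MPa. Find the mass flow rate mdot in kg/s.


mdot = (P_i - P_wf) * PI
mdot = (39.588 - 33.271) * 5.6811
mdot = 35.888 kg/s


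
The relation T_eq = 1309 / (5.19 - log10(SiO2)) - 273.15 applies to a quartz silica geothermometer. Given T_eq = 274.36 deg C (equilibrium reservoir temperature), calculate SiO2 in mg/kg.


SiO2 = 10^(5.19 - 1309/(T_eq + 273.15))
SiO2 = 10^(5.19 - 1309/(274.36 + 273.15))
SiO2 = 629.76 mg/kg


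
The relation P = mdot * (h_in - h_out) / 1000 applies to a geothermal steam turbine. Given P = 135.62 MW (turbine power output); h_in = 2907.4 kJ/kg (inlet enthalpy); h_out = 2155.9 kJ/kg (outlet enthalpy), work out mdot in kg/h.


mdot = P * 1000 / (h_in - h_out)
mdot = 135.62 * 1000 / (2907.4 - 2155.9)
mdot = 180.4657 kg/s
Convert: 180.4657 kg/s * 3600.0 = 6.4968e+05 kg/h
mdot = 6.4968e+05 kg/h


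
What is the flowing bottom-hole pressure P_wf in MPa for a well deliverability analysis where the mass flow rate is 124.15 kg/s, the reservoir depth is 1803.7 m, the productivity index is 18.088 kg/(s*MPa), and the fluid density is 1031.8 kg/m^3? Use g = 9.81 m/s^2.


Step 1: P_i = rho*g*h/1e6 = 1031.8*9.81*1803.7/1e6 = 18.25698 MPa
Step 2: P_wf = P_i - mdot/PI = 18.25698 - 124.15/18.088 = 11.393 MPa
P_wf = 11.393 MPa


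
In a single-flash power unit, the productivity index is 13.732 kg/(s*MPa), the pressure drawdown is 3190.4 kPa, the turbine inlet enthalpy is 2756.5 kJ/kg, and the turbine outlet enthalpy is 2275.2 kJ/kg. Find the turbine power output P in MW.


Step 1: mdot = PI * dP / 1000 = 13.732 * 3190.4 / 1000 = 43.81057 kg/s
Step 2: P = mdot*(h_in - h_out)/1000 = 43.81057*(2756.5 - 2275.2)/1000 = 21.086 MW
P = 21.086 MW


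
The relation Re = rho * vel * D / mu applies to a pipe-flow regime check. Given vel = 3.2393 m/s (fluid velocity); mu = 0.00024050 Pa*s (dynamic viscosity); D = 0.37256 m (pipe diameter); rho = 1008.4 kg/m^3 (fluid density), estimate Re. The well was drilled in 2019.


Re = rho * vel * D / mu
Re = 1008.4 * 3.2393 * 0.37256 / 0.00024050
Re = 5.0602e+06


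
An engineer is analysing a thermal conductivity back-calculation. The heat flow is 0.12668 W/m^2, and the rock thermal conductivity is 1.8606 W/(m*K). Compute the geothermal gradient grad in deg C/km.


grad = q / k * 1000
grad = 0.12668 / 1.8606 * 1000
grad = 68.086 deg C/km


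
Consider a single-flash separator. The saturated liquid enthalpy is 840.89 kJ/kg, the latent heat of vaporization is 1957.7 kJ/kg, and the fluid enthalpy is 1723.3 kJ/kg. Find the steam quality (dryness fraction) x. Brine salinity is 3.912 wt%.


x = (h - hf) / hfg
x = (1723.3 - 840.89) / 1957.7
x = 0.45074


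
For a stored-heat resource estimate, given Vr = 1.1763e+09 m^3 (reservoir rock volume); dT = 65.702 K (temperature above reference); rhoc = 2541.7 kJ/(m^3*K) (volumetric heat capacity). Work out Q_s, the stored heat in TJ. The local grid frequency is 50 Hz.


Q_s = Vr * rhoc * dT / 1e12
Q_s = 1.1763e+09 * 2541.7 * 65.702 / 1e12
Q_s = 196.4360 PJ
Convert: 196.4360 PJ * 1000.0 = 1.9644e+05 TJ
Q_s = 1.9644e+05 TJ


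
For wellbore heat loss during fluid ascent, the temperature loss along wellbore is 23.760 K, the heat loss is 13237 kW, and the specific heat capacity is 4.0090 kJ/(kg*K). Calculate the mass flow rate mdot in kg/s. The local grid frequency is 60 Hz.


mdot = Q_loss / (cp * dT)
mdot = 13237 / (4.0090 * 23.760)
mdot = 138.97 kg/s


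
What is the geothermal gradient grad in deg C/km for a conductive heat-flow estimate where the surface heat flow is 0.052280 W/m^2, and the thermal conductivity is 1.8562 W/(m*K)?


grad = q * 1000 / k
grad = 0.052280 * 1000 / 1.8562
grad = 28.165 deg C/km


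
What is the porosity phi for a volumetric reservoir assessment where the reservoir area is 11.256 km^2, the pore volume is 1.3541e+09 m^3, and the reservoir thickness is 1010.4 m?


phi = Vp / (A * 1e6 * hr)
phi = 1.3541e+09 / (11.256 * 1e6 * 1010.4)
phi = 0.11906


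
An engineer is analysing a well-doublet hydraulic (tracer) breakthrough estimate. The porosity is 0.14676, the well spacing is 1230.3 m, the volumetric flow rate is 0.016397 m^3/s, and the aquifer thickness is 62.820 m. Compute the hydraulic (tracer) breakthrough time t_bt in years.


t_bt = pi * hr * phi * L^2 / (3 * Qv) / (365.25*86400)
t_bt = pi * 62.820 * 0.14676 * 1230.3^2 / (3 * 0.016397) / (365.25*86400)
t_bt = 28.242 years


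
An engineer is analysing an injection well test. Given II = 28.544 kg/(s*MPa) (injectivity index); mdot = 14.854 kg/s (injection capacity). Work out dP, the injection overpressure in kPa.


dP = mdot * 1000 / II
dP = 14.854 * 1000 / 28.544
dP = 520.39 kPa


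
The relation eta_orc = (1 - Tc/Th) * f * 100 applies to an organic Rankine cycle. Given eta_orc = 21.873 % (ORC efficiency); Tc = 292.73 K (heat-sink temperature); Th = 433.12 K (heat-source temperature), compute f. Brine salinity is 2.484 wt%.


f = (eta_orc/100) / (1 - Tc/Th)
f = (21.873/100) / (1 - 292.73/433.12)
f = 0.67481


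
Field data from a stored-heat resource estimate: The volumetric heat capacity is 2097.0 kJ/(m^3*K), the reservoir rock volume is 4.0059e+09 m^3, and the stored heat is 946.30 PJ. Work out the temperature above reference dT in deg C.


dT = Q_s * 1e12 / (Vr * rhoc)
dT = 946.30 * 1e12 / (4.0059e+09 * 2097.0)
dT = 112.6498 K
Convert (temperature difference, 1 K = 1 deg C): 112.6498 K = 112.6498 deg C
dT = 112.65 deg C


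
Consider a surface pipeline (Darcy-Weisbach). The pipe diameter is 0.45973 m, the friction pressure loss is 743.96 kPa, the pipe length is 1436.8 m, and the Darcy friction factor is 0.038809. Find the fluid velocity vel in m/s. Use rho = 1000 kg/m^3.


vel = sqrt(dP*1000*2*D / (f*L*rho))
vel = sqrt(743.96*1000*2*0.45973 / (0.038809*1436.8*1000))
vel = 3.5025 m/s


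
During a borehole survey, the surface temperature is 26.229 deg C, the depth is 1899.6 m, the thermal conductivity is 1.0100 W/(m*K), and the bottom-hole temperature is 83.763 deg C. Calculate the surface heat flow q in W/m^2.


Step 1: grad = (T_d - T_surf)/d * 1000 = (83.763 - 26.229)/1899.6 * 1000 = 30.28743 deg C/km
Step 2: q = k * grad / 1000 = 1.01 * 30.28743 / 1000 = 0.030590 W/m^2
q = 0.030590 W/m^2


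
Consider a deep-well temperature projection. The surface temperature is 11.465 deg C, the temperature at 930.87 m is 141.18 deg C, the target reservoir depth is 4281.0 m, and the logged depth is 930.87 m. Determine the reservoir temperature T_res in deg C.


Step 1: grad = (T_d1 - T_surf)/d1 * 1000 = (141.18 - 11.465)/930.87 * 1000 = 139.3481 deg C/km
Step 2: T_res = T_surf + grad*d2/1000 = 11.465 + 139.3481*4281.0/1000 = 608.01 deg C
T_res = 608.01 deg C


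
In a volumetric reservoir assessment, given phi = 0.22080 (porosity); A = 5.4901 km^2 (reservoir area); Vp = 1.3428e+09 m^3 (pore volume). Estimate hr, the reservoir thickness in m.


hr = Vp / (A * 1e6 * phi)
hr = 1.3428e+09 / (5.4901 * 1e6 * 0.22080)
hr = 1107.7 m


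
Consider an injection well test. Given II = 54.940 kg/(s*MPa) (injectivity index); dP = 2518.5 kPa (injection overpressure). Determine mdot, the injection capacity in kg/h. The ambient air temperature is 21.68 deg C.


mdot = II * dP / 1000
mdot = 54.940 * 2518.5 / 1000
mdot = 138.3664 kg/s
Convert: 138.3664 kg/s * 3600.0 = 4.9812e+05 kg/h
mdot = 4.9812e+05 kg/h


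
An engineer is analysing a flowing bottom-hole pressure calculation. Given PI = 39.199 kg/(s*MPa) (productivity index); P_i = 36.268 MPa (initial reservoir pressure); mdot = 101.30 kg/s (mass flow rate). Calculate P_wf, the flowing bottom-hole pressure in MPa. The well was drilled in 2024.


P_wf = P_i - mdot / PI
P_wf = 36.268 - 101.30 / 39.199
P_wf = 33.684 MPa


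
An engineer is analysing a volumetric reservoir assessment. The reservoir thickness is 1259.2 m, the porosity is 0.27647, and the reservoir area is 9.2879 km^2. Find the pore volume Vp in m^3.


Vp = A * 1e6 * hr * phi
Vp = 9.2879 * 1e6 * 1259.2 * 0.27647
Vp = 3.2334e+09 m^3


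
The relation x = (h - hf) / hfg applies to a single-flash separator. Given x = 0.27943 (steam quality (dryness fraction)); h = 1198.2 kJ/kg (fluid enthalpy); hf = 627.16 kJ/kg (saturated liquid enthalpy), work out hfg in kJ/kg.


hfg = (h - hf) / x
hfg = (1198.2 - 627.16) / 0.27943
hfg = 2043.6 kJ/kg


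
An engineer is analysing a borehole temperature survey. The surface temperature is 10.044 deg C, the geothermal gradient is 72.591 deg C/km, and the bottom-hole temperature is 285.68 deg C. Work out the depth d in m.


d = (T_d - T_surf) / grad * 1000
d = (285.68 - 10.044) / 72.591 * 1000
d = 3797.1 m


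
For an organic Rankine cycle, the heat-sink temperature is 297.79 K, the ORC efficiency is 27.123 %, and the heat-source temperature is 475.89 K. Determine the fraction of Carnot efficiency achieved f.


f = (eta_orc/100) / (1 - Tc/Th)
f = (27.123/100) / (1 - 297.79/475.89)
f = 0.72474


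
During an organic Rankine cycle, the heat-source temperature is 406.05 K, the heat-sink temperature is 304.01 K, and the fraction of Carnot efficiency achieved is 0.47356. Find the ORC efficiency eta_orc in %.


eta_orc = (1 - Tc/Th) * f * 100
eta_orc = (1 - 304.01/406.05) * 0.47356 * 100
eta_orc = 11.901 %


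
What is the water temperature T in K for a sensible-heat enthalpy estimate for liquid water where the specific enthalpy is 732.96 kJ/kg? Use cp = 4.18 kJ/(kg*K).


T = h / cp
T = 732.96 / 4.18
T = 175.3493 deg C
Convert to K: 175.3493 + 273.15 = 448.50 K
T = 448.50 K


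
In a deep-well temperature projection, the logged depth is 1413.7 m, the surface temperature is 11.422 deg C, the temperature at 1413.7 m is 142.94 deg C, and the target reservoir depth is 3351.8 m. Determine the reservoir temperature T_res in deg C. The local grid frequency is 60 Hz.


Step 1: grad = (T_d1 - T_surf)/d1 * 1000 = (142.94 - 11.422)/1413.7 * 1000 = 93.03105 deg C/km
Step 2: T_res = T_surf + grad*d2/1000 = 11.422 + 93.03105*3351.8/1000 = 323.24 deg C
T_res = 323.24 deg C


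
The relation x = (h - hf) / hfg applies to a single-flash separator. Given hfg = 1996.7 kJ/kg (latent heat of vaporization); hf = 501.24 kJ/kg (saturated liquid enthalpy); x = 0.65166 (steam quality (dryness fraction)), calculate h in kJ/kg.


h = hf + x * hfg
h = 501.24 + 0.65166 * 1996.7
h = 1802.4 kJ/kg


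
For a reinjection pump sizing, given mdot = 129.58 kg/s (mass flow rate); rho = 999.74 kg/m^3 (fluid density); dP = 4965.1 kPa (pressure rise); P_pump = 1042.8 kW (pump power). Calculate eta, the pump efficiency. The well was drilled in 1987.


eta = mdot * dP / (rho * P_pump)
eta = 129.58 * 4965.1 / (999.74 * 1042.8)
eta = 0.61713


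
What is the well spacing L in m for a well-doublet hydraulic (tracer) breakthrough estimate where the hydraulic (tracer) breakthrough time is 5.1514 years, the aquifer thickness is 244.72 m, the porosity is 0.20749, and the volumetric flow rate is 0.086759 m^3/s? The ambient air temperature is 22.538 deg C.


L = sqrt(t_bt*365.25*86400*3*Qv / (pi*hr*phi))
L = sqrt(5.1514*365.25*86400*3*0.086759 / (pi*244.72*0.20749))
L = 515.02 m


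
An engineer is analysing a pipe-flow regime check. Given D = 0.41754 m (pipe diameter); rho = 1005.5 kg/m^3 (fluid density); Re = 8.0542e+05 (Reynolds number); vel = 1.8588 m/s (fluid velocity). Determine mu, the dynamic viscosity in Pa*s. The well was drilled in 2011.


mu = rho * vel * D / Re
mu = 1005.5 * 1.8588 * 0.41754 / 8.0542e+05
mu = 0.00096893 Pa*s


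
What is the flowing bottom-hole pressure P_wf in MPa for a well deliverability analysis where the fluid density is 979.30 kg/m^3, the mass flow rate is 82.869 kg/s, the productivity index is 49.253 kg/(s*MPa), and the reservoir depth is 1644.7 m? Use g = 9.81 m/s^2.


Step 1: P_i = rho*g*h/1e6 = 979.3*9.81*1644.7/1e6 = 15.80052 MPa
Step 2: P_wf = P_i - mdot/PI = 15.80052 - 82.869/49.253 = 14.118 MPa
P_wf = 14.118 MPa


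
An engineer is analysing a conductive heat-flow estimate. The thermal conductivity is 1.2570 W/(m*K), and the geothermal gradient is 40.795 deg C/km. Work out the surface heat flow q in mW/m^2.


q = k * grad / 1000
q = 1.2570 * 40.795 / 1000
q = 0.05127931 W/m^2
Convert: 0.05127931 W/m^2 * 1000.0 = 51.279 mW/m^2
q = 51.279 mW/m^2


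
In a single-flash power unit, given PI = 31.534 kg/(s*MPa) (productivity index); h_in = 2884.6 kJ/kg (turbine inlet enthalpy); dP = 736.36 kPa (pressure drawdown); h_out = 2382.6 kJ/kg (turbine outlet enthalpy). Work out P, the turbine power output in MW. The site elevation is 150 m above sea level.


Step 1: mdot = PI * dP / 1000 = 31.534 * 736.36 / 1000 = 23.22038 kg/s
Step 2: P = mdot*(h_in - h_out)/1000 = 23.22038*(2884.6 - 2382.6)/1000 = 11.657 MW
P = 11.657 MW


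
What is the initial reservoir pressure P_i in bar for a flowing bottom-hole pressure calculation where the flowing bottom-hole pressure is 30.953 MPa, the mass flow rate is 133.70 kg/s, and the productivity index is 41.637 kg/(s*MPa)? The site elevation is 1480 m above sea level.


P_i = P_wf + mdot / PI
P_i = 30.953 + 133.70 / 41.637
P_i = 34.16409 MPa
Convert: 34.16409 MPa * 10.0 = 341.64 bar
P_i = 341.64 bar


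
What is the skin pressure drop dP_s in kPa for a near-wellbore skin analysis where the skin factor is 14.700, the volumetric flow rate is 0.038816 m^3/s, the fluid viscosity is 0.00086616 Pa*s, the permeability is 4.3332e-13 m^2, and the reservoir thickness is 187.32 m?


dP_s = S * q * mu / (2*pi*k*hr) / 1000
dP_s = 14.700 * 0.038816 * 0.00086616 / (2*pi*4.3332e-13*187.32) / 1000
dP_s = 969.07 kPa


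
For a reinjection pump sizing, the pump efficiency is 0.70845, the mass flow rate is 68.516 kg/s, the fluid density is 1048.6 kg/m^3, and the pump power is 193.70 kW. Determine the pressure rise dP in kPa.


dP = P_pump * rho * eta / mdot
dP = 193.70 * 1048.6 * 0.70845 / 68.516
dP = 2100.2 kPa


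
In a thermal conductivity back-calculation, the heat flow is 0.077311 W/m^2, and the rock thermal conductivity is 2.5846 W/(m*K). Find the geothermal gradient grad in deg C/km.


grad = q / k * 1000
grad = 0.077311 / 2.5846 * 1000
grad = 29.912 deg C/km


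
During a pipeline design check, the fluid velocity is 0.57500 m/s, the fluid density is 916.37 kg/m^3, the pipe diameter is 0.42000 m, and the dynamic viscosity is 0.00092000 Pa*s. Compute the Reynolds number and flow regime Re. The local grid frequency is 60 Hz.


Step 1: Re = rho*vel*D/mu = 916.37*0.575*0.42/0.00092 = 2.4055e+05
Step 2: Re = 2.4055e+05 > 4000, so flow is turbulent.
Re = 2.4055e+05 (turbulent)


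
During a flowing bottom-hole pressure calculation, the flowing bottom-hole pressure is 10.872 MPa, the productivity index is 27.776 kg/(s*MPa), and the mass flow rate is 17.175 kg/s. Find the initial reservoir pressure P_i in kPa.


P_i = P_wf + mdot / PI
P_i = 10.872 + 17.175 / 27.776
P_i = 11.49034 MPa
Convert: 11.49034 MPa * 1000.0 = 11490 kPa
P_i = 11490 kPa


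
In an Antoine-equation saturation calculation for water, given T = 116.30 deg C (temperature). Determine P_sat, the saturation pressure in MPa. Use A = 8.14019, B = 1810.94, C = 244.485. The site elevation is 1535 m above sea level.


P_sat = 10^(A - B/(C + T)) / 760 * 0.101325
P_sat = 10^(8.14019 - 1810.94/(244.485 + 116.30)) / 760 * 0.101325
P_sat = 0.17606 MPa


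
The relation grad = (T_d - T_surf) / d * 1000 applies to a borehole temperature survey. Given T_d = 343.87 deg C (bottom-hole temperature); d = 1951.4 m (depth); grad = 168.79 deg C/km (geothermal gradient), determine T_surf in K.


T_surf = T_d - grad * d / 1000
T_surf = 343.87 - 168.79 * 1951.4 / 1000
T_surf = 14.49319 deg C
Convert to K: 14.49319 + 273.15 = 287.64 K
T_surf = 287.64 K


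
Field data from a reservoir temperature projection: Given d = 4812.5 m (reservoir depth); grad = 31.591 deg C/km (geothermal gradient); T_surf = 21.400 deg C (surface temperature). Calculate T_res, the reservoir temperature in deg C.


T_res = T_surf + grad * d / 1000
T_res = 21.400 + 31.591 * 4812.5 / 1000
T_res = 173.43 deg C


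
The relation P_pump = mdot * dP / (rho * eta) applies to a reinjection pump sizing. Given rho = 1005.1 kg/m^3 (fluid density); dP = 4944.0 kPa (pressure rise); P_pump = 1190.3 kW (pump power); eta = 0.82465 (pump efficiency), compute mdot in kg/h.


mdot = P_pump * rho * eta / dP
mdot = 1190.3 * 1005.1 * 0.82465 / 4944.0
mdot = 199.5524 kg/s
Convert: 199.5524 kg/s * 3600.0 = 7.1839e+05 kg/h
mdot = 7.1839e+05 kg/h


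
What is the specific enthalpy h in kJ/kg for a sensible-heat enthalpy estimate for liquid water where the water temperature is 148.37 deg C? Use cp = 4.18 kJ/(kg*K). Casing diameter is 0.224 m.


h = cp * T
h = 4.18 * 148.37
h = 620.19 kJ/kg


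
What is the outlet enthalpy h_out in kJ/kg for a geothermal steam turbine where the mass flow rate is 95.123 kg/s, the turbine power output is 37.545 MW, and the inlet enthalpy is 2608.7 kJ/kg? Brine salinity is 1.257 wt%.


h_out = h_in - P * 1000 / mdot
h_out = 2608.7 - 37.545 * 1000 / 95.123
h_out = 2214.0 kJ/kg


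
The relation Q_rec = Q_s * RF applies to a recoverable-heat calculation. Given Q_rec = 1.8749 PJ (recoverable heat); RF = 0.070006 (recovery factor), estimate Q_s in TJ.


Q_s = Q_rec / RF
Q_s = 1.8749 / 0.070006
Q_s = 26.78199 PJ
Convert: 26.78199 PJ * 1000.0 = 26782 TJ
Q_s = 26782 TJ


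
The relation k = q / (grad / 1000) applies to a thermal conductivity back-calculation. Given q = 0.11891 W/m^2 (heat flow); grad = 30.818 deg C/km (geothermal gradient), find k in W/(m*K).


k = q / (grad / 1000)
k = 0.11891 / (30.818 / 1000)
k = 3.8585 W/(m*K)


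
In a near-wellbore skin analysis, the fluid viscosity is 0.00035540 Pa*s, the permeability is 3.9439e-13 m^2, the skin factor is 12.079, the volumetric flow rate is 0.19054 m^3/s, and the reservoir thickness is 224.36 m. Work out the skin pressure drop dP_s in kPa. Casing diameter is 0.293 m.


dP_s = S * q * mu / (2*pi*k*hr) / 1000
dP_s = 12.079 * 0.19054 * 0.00035540 / (2*pi*3.9439e-13*224.36) / 1000
dP_s = 1471.2 kPa


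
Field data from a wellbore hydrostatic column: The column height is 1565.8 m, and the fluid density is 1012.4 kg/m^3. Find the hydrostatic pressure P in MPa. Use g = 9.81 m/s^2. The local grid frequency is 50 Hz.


P = rho * g * h / 1e6
P = 1012.4 * 9.81 * 1565.8 / 1e6
P = 15.551 MPa


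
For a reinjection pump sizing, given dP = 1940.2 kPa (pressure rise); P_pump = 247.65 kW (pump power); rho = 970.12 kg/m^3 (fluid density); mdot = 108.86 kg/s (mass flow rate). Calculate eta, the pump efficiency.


eta = mdot * dP / (rho * P_pump)
eta = 108.86 * 1940.2 / (970.12 * 247.65)
eta = 0.87913


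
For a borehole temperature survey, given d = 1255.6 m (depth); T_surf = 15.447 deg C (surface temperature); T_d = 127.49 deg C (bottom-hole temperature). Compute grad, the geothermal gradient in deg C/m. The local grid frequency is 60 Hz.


grad = (T_d - T_surf) / d * 1000
grad = (127.49 - 15.447) / 1255.6 * 1000
grad = 89.23463 deg C/km
Convert: 89.23463 deg C/km * 0.001 = 0.089235 deg C/m
grad = 0.089235 deg C/m


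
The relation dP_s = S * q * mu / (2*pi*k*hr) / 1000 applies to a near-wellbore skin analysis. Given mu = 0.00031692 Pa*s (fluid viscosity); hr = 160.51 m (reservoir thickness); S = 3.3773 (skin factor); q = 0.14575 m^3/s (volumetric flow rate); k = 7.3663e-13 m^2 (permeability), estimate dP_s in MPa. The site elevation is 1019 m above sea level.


dP_s = S * q * mu / (2*pi*k*hr) / 1000
dP_s = 3.3773 * 0.14575 * 0.00031692 / (2*pi*7.3663e-13*160.51) / 1000
dP_s = 209.9890 kPa
Convert: 209.9890 kPa * 0.001 = 0.20999 MPa
dP_s = 0.20999 MPa


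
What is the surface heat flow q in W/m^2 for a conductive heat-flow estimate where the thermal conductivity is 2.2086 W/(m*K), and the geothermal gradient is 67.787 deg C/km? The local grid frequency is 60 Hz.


q = k * grad / 1000
q = 2.2086 * 67.787 / 1000
q = 0.14971 W/m^2


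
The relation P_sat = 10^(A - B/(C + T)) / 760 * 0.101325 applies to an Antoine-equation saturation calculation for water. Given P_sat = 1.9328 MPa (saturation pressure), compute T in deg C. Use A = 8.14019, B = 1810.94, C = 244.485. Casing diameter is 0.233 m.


T = B / (A - log10(P_sat * 760 / 0.101325)) - C
T = 1810.94 / (8.14019 - log10(1.9328 * 760 / 0.101325)) - 244.485
T = 210.65 deg C


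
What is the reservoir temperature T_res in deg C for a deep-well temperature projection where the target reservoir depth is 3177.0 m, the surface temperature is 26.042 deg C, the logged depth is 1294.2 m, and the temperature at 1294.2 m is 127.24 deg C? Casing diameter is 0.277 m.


Step 1: grad = (T_d1 - T_surf)/d1 * 1000 = (127.24 - 26.042)/1294.2 * 1000 = 78.19348 deg C/km
Step 2: T_res = T_surf + grad*d2/1000 = 26.042 + 78.19348*3177.0/1000 = 274.46 deg C
T_res = 274.46 deg C


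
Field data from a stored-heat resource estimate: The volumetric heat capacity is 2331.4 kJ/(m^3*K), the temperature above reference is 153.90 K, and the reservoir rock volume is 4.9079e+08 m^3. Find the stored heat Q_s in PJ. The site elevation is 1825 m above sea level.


Q_s = Vr * rhoc * dT / 1e12
Q_s = 4.9079e+08 * 2331.4 * 153.90 / 1e12
Q_s = 176.10 PJ


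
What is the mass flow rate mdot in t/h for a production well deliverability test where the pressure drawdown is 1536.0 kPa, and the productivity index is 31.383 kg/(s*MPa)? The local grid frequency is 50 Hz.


mdot = PI * dP / 1000
mdot = 31.383 * 1536.0 / 1000
mdot = 48.20429 kg/s
Convert: 48.20429 kg/s * 3.6 = 173.54 t/h
mdot = 173.54 t/h


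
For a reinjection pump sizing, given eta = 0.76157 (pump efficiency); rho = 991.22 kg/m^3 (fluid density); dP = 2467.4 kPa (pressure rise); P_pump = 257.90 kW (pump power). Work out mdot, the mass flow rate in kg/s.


mdot = P_pump * rho * eta / dP
mdot = 257.90 * 991.22 * 0.76157 / 2467.4
mdot = 78.903 kg/s


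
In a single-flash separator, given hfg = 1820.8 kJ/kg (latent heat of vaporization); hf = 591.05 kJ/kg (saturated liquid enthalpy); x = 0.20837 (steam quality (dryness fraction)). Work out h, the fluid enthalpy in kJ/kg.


h = hf + x * hfg
h = 591.05 + 0.20837 * 1820.8
h = 970.45 kJ/kg


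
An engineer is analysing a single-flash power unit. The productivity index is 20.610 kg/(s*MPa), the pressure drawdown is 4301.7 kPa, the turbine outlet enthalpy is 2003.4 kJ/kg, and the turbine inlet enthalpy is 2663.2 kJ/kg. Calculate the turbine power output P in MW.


Step 1: mdot = PI * dP / 1000 = 20.61 * 4301.7 / 1000 = 88.65804 kg/s
Step 2: P = mdot*(h_in - h_out)/1000 = 88.65804*(2663.2 - 2003.4)/1000 = 58.497 MW
P = 58.497 MW


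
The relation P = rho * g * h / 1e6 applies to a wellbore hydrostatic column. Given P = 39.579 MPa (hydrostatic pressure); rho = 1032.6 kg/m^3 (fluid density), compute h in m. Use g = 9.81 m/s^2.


h = P * 1e6 / (g * rho)
h = 39.579 * 1e6 / (9.81 * 1032.6)
h = 3907.2 m


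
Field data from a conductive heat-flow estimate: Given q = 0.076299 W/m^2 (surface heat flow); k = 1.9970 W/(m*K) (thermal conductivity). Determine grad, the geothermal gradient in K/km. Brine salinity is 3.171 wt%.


grad = q * 1000 / k
grad = 0.076299 * 1000 / 1.9970
grad = 38.20681 deg C/km
Convert: 38.20681 deg C/km * 1.0 = 38.207 K/km
grad = 38.207 K/km


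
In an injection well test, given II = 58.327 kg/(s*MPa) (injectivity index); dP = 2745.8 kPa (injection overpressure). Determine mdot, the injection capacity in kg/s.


mdot = II * dP / 1000
mdot = 58.327 * 2745.8 / 1000
mdot = 160.15 kg/s


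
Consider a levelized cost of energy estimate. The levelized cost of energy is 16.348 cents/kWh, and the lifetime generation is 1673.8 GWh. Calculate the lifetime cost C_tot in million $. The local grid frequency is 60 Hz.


C_tot = LCOE / 100 * E_tot
C_tot = 16.348 / 100 * 1673.8
C_tot = 273.63 million $


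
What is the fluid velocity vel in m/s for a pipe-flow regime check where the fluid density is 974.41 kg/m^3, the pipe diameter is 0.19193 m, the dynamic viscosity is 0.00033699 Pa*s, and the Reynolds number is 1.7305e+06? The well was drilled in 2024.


vel = Re * mu / (rho * D)
vel = 1.7305e+06 * 0.00033699 / (974.41 * 0.19193)
vel = 3.1182 m/s


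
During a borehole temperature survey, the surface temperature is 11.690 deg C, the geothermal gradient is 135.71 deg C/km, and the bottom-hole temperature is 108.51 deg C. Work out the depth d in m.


d = (T_d - T_surf) / grad * 1000
d = (108.51 - 11.690) / 135.71 * 1000
d = 713.43 m


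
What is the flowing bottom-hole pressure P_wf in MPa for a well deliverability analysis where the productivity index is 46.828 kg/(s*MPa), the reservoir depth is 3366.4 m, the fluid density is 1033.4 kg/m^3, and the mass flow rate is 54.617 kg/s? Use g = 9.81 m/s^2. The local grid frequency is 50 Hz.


Step 1: P_i = rho*g*h/1e6 = 1033.4*9.81*3366.4/1e6 = 34.12740 MPa
Step 2: P_wf = P_i - mdot/PI = 34.12740 - 54.617/46.828 = 32.961 MPa
P_wf = 32.961 MPa


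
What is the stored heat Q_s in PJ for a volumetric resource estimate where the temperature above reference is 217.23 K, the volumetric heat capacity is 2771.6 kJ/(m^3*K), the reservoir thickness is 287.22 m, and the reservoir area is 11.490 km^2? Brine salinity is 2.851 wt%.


Step 1: Vr = A*1e6*hr = 11.49*1e6*287.22 = 3.300158e+09 m^3
Step 2: Q_s = Vr*rhoc*dT/1e12 = 3.300158e+09*2771.6*217.23/1e12 = 1986.9 PJ
Q_s = 1986.9 PJ


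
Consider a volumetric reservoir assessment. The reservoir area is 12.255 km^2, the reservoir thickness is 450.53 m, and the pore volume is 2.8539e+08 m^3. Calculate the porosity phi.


phi = Vp / (A * 1e6 * hr)
phi = 2.8539e+08 / (12.255 * 1e6 * 450.53)
phi = 0.051689
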